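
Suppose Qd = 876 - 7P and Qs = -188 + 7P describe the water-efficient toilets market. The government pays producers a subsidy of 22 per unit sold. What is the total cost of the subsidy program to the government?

Government cost = 9262

Pre-subsidy: 876 - 7P = -188 + 7P gives P* = 76, Q* = 344.
With the subsidy, sellers receive Ps = Pb + 22 for each unit, where Pb is the price buyers pay.
Supply in terms of Pb becomes Qs = -188 + 7(Pb + 22) = -34 + 7Pb. Setting this equal to demand: 876 - 7Pb = -34 + 7Pb, so Pb = 65.
Sellers receive Ps = 65 + 22 = 87; Q' = 876 − 7·65 = 421.
Government outlay = subsidy × quantity = 22 × 421 = 9262.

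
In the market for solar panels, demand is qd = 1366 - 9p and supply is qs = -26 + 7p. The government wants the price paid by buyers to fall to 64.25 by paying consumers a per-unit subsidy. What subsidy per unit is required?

At a buyer price of 64.25, quantity demanded is 1366 − 9·64.25 = 787.75.
Sellers supply 787.75 only when they receive ps with -26 + 7·ps = 787.75, i.e. ps = 116.25.
s = ps − pb = 116.25 − 64.25 = 52.

Required subsidy s = 52 per unit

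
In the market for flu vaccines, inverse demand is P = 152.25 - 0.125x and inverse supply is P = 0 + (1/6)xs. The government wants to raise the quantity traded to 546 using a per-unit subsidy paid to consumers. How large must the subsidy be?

Required subsidy s = 7 per unit

At x = 546, from the demand curve buyers pay Pb = 152.25 − 0.125·546 = 84; from the supply curve sellers need Ps = 0 + (1/6)·546 = 91.
The subsidy must fill the gap: s = Ps − Pb = 91 − 84 = 7.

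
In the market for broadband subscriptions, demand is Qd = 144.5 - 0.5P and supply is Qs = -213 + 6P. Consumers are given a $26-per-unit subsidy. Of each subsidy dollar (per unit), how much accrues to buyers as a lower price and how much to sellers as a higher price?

Pre-subsidy: 144.5 - 0.5P = -213 + 6P gives P* = 55, Q* = 117.
With the rebate, buyers effectively pay Pb = Ps − 26, where Ps is the price sellers receive.
Demand in terms of Ps becomes Qd = 144.5 − 0.5(Ps − 26) = 157.5 - 0.5Ps. Setting this equal to supply: 157.5 - 0.5Ps = -213 + 6Ps, so Ps = 57.
Buyers pay Pb = 57 − 26 = 31; Q' = -213 + 6·57 = 129.
Buyers' price falls by P* − Pb = 55 − 31 = 24; sellers' price rises by Ps − P* = 57 − 55 = 2.

Buyers gain $24 per unit; sellers gain $2 per unit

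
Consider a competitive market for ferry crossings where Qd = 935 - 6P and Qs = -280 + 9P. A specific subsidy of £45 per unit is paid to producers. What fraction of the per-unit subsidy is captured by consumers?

Pre-subsidy: 935 - 6P = -280 + 9P gives P* = 81, Q* = 449.
With the subsidy, sellers receive Ps = Pb + 45 for each unit, where Pb is the price buyers pay.
Supply in terms of Pb becomes Qs = -280 + 9(Pb + 45) = 125 + 9Pb. Setting this equal to demand: 935 - 6Pb = 125 + 9Pb, so Pb = 54.
Sellers receive Ps = 54 + 45 = 99; Q' = 935 − 6·54 = 611.
Buyers' price falls by P* − Pb = 81 − 54 = 27; sellers' price rises by Ps − P* = 99 − 81 = 18.
So consumers capture 27/45 = 0.6 of each unit of subsidy.

Consumer share = 0.6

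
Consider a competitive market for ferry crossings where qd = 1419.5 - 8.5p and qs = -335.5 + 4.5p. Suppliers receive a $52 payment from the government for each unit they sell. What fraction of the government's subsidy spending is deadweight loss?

Pre-subsidy: 1419.5 - 8.5p = -335.5 + 4.5p gives p* = 135, q* = 272.
With the subsidy, sellers receive ps = pb + 52 for each unit, where pb is the price buyers pay.
Supply in terms of pb becomes qs = -335.5 + 4.5(pb + 52) = -101.5 + 4.5pb. Setting this equal to demand: 1419.5 - 8.5pb = -101.5 + 4.5pb, so pb = 117.
Sellers receive ps = 117 + 52 = 169; q' = 1419.5 − 8.5·117 = 425.
ΔCS = ½(272 + 425)(135 − 117) = 6273; ΔPS = ½(272 + 425)(169 − 135) = 11849.
Government spending = 52 × 425 = 22100.
DWL = ½ × 52 × (425 − 272) = 3978; fraction = 3978 / 22100 = 0.18.

DWL / government spending = 0.18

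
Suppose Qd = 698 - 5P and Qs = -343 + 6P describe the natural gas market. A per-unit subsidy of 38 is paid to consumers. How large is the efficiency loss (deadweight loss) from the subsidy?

Deadweight loss = 21660/11

Pre-subsidy: 698 - 5P = -343 + 6P gives P* = 1041/11, Q* = 2473/11.
With the rebate, buyers effectively pay Pb = Ps − 38, where Ps is the price sellers receive.
Demand in terms of Ps becomes Qd = 698 − 5(Ps − 38) = 888 - 5Ps. Setting this equal to supply: 888 - 5Ps = -343 + 6Ps, so Ps = 1231/11.
Buyers pay Pb = 1231/11 − 38 = 813/11; Q' = -343 + 6·(1231/11) = 3613/11.
The subsidy expands output by 3613/11 − 2473/11 = 1140/11 past the efficient level; on those units the gap between marginal cost and willingness to pay runs from 0 up to 38.
DWL = ½ × 38 × 1140/11 = 21660/11.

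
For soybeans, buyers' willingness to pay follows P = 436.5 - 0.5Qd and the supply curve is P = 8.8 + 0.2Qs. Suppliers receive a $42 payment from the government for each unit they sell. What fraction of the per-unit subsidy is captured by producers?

Pre-subsidy: 436.5 - 0.5Q = 8.8 + 0.2Q gives Q* = 611 and P* = 131.
With the subsidy, sellers receive Ps = Pb + 42 for each unit, where Pb is the price buyers pay.
On the curves, Pb = 436.5 - 0.5Q and Ps = 8.8 + 0.2Q; the wedge Ps − Pb = 42 gives 8.8 + 0.2Q − (436.5 - 0.5Q) = 42, so Q' = 671.
Then Pb = 436.5 − 0.5·671 = 101 and Ps = 8.8 + 0.2·671 = 143.
Buyers' price falls by P* − Pb = 131 − 101 = 30; sellers' price rises by Ps − P* = 143 − 131 = 12.
So producers capture 12/42 = 2/7 of each unit of subsidy.

Producer share = 2/7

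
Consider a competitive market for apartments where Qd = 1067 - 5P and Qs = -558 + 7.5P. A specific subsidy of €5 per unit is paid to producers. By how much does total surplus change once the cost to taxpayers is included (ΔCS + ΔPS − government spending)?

Net change in total surplus = -€37.5

Pre-subsidy: 1067 - 5P = -558 + 7.5P gives P* = 130, Q* = 417.
With the subsidy, sellers receive Ps = Pb + 5 for each unit, where Pb is the price buyers pay.
Supply in terms of Pb becomes Qs = -558 + 7.5(Pb + 5) = -520.5 + 7.5Pb. Setting this equal to demand: 1067 - 5Pb = -520.5 + 7.5Pb, so Pb = 127.
Sellers receive Ps = 127 + 5 = 132; Q' = 1067 − 5·127 = 432.
ΔCS = ½(417 + 432)(130 − 127) = 1273.5; ΔPS = ½(417 + 432)(132 − 130) = 849.
Government spending = 5 × 432 = 2160.
Net change = 1273.5 + 849 − 2160 = -37.5. The loss equals the DWL triangle ½·5·15.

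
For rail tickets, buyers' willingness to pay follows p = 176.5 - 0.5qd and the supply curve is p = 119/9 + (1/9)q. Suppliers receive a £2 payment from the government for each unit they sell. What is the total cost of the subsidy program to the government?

Pre-subsidy: 176.5 - 0.5q = 119/9 + (1/9)q gives q* = 2939/11 and p* = 472/11.
With the subsidy, sellers receive ps = pb + 2 for each unit, where pb is the price buyers pay.
On the curves, pb = 176.5 - 0.5q and ps = 119/9 + (1/9)q; the wedge ps − pb = 2 gives 119/9 + (1/9)q − (176.5 - 0.5q) = 2, so q' = 2975/11.
Then pb = 176.5 − 0.5·(2975/11) = 454/11 and ps = 119/9 + (1/9)·(2975/11) = 476/11.
Government outlay = subsidy × quantity = 2 × 2975/11 = 5950/11.

Government cost = 5950/11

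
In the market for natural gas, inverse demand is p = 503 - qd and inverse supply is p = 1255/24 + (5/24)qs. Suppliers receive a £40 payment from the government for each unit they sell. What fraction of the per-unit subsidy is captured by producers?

Producer share = 5/29

Pre-subsidy: 503 - q = 1255/24 + (5/24)q gives q* = 373 and p* = 130.
With the subsidy, sellers receive ps = pb + 40 for each unit, where pb is the price buyers pay.
On the curves, pb = 503 - q and ps = 1255/24 + (5/24)q; the wedge ps − pb = 40 gives 1255/24 + (5/24)q − (503 - q) = 40, so q' = 11777/29.
Then pb = 503 − 1·(11777/29) = 2810/29 and ps = 1255/24 + (5/24)·(11777/29) = 3970/29.
Buyers' price falls by p* − pb = 130 − 2810/29 = 960/29; sellers' price rises by ps − p* = 3970/29 − 130 = 200/29.
So producers capture (200/29)/40 = 5/29 of each unit of subsidy.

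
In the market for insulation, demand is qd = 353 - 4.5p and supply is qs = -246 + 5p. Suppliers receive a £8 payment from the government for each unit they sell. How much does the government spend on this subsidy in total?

Pre-subsidy: 353 - 4.5p = -246 + 5p gives p* = 1198/19, q* = 1316/19.
With the subsidy, sellers receive ps = pb + 8 for each unit, where pb is the price buyers pay.
Supply in terms of pb becomes qs = -246 + 5(pb + 8) = -206 + 5pb. Setting this equal to demand: 353 - 4.5pb = -206 + 5pb, so pb = 1118/19.
Sellers receive ps = 1118/19 + 8 = 1270/19; q' = 353 − 4.5·(1118/19) = 1676/19.
Government outlay = subsidy × quantity = 8 × 1676/19 = 13408/19.

Government cost = 13408/19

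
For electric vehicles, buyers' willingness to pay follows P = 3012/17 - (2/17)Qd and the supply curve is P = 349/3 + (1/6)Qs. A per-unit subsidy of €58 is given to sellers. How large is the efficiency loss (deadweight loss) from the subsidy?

Pre-subsidy: 3012/17 - (2/17)Q = 349/3 + (1/6)Q gives Q* = 214 and P* = 152.
With the subsidy, sellers receive Ps = Pb + 58 for each unit, where Pb is the price buyers pay.
On the curves, Pb = 3012/17 - (2/17)Q and Ps = 349/3 + (1/6)Q; the wedge Ps − Pb = 58 gives 349/3 + (1/6)Q − (3012/17 - (2/17)Q) = 58, so Q' = 418.
Then Pb = 3012/17 − (2/17)·418 = 128 and Ps = 349/3 + (1/6)·418 = 186.
The subsidy expands output by 418 − 214 = 204 past the efficient level; on those units the gap between marginal cost and willingness to pay runs from 0 up to 58.
DWL = ½ × 58 × 204 = 5916.

Deadweight loss = €5916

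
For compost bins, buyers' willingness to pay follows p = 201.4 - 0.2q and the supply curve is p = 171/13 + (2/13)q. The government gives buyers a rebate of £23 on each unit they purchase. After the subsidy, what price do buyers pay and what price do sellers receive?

Buyers pay £82; sellers receive £105

Pre-subsidy: 201.4 - 0.2q = 171/13 + (2/13)q gives q* = 532 and p* = 95.
With the rebate, buyers effectively pay pb = ps − 23, where ps is the price sellers receive.
On the curves, pb = 201.4 - 0.2q and ps = 171/13 + (2/13)q; the wedge ps − pb = 23 gives 171/13 + (2/13)q − (201.4 - 0.2q) = 23, so q' = 597.
Then pb = 201.4 − 0.2·597 = 82 and ps = 171/13 + (2/13)·597 = 105.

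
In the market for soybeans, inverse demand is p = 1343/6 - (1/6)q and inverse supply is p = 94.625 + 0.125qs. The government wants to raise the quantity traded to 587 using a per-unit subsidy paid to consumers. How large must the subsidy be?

At q = 587, from the demand curve buyers pay pb = 1343/6 − (1/6)·587 = 126; from the supply curve sellers need ps = 94.625 + 0.125·587 = 168.
The subsidy must fill the gap: s = ps − pb = 168 − 126 = 42.

Required subsidy s = 42 per unit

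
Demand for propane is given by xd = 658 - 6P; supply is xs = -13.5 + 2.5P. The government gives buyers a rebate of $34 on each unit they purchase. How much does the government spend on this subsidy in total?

Government cost = $8296

Pre-subsidy: 658 - 6P = -13.5 + 2.5P gives P* = 79, x* = 184.
With the rebate, buyers effectively pay Pb = Ps − 34, where Ps is the price sellers receive.
Demand in terms of Ps becomes xd = 658 − 6(Ps − 34) = 862 - 6Ps. Setting this equal to supply: 862 - 6Ps = -13.5 + 2.5Ps, so Ps = 103.
Buyers pay Pb = 103 − 34 = 69; x' = -13.5 + 2.5·103 = 244.
Government outlay = subsidy × quantity = 34 × 244 = 8296.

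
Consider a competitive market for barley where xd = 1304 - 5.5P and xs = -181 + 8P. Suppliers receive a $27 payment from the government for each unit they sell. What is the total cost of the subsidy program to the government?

Pre-subsidy: 1304 - 5.5P = -181 + 8P gives P* = 110, x* = 699.
With the subsidy, sellers receive Ps = Pb + 27 for each unit, where Pb is the price buyers pay.
Supply in terms of Pb becomes xs = -181 + 8(Pb + 27) = 35 + 8Pb. Setting this equal to demand: 1304 - 5.5Pb = 35 + 8Pb, so Pb = 94.
Sellers receive Ps = 94 + 27 = 121; x' = 1304 − 5.5·94 = 787.
Government outlay = subsidy × quantity = 27 × 787 = 21249.

Government cost = $21249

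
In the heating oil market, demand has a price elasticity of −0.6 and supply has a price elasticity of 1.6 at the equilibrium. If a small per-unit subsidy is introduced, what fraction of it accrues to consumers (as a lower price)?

Consumer share = 8/11

For a small subsidy around the equilibrium, the benefit split depends on the relative slopes, which at a point are proportional to the elasticities.
Buyer share = εs/(εs + |εd|) = 1.6/(1.6 + 0.6) = 8/11; seller share = |εd|/(εs + |εd|) = 3/11.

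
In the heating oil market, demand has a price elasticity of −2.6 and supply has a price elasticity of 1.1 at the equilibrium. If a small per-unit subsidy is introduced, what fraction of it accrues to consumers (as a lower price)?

For a small subsidy around the equilibrium, the benefit split depends on the relative slopes, which at a point are proportional to the elasticities.
Buyer share = εs/(εs + |εd|) = 1.1/(1.1 + 2.6) = 11/37; seller share = |εd|/(εs + |εd|) = 26/37.

Consumer share = 11/37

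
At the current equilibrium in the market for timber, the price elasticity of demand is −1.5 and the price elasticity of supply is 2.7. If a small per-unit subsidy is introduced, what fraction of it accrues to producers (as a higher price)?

For a small subsidy around the equilibrium, the benefit split depends on the relative slopes, which at a point are proportional to the elasticities.
Buyer share = εs/(εs + |εd|) = 2.7/(2.7 + 1.5) = 9/14; seller share = |εd|/(εs + |εd|) = 5/14.
So producers capture 5/14 of the subsidy.

Producer share = 5/14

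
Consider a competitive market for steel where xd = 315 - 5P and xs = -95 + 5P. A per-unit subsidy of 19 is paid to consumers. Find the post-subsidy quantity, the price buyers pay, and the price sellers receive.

x' = 157.5; buyers pay 31.5; sellers receive 50.5

Pre-subsidy: 315 - 5P = -95 + 5P gives P* = 41, x* = 110.
With the rebate, buyers effectively pay Pb = Ps − 19, where Ps is the price sellers receive.
Demand in terms of Ps becomes xd = 315 − 5(Ps − 19) = 410 - 5Ps. Setting this equal to supply: 410 - 5Ps = -95 + 5Ps, so Ps = 50.5.
Buyers pay Pb = 50.5 − 19 = 31.5; x' = -95 + 5·50.5 = 157.5.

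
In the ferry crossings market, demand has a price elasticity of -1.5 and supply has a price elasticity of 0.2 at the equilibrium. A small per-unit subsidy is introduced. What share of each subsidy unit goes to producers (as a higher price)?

For a small subsidy around the equilibrium, the benefit split depends on the relative slopes, which at a point are proportional to the elasticities.
Buyer share = εs/(εs + |εd|) = 0.2/(0.2 + 1.5) = 2/17; seller share = |εd|/(εs + |εd|) = 15/17.
So producers capture 15/17 of the subsidy.

Producer share = 15/17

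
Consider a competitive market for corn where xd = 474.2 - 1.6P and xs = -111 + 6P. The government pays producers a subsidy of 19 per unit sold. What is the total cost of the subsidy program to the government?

Pre-subsidy: 474.2 - 1.6P = -111 + 6P gives P* = 77, x* = 351.
With the subsidy, sellers receive Ps = Pb + 19 for each unit, where Pb is the price buyers pay.
Supply in terms of Pb becomes xs = -111 + 6(Pb + 19) = 3 + 6Pb. Setting this equal to demand: 474.2 - 1.6Pb = 3 + 6Pb, so Pb = 62.
Sellers receive Ps = 62 + 19 = 81; x' = 474.2 − 1.6·62 = 375.
Government outlay = subsidy × quantity = 19 × 375 = 7125.

Government cost = 7125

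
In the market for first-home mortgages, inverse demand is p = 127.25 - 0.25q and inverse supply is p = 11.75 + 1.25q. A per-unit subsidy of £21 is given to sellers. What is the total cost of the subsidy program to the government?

Government cost = £1911

Pre-subsidy: 127.25 - 0.25q = 11.75 + 1.25q gives q* = 77 and p* = 108.
With the subsidy, sellers receive ps = pb + 21 for each unit, where pb is the price buyers pay.
On the curves, pb = 127.25 - 0.25q and ps = 11.75 + 1.25q; the wedge ps − pb = 21 gives 11.75 + 1.25q − (127.25 - 0.25q) = 21, so q' = 91.
Then pb = 127.25 − 0.25·91 = 104.5 and ps = 11.75 + 1.25·91 = 125.5.
Government outlay = subsidy × quantity = 21 × 91 = 1911.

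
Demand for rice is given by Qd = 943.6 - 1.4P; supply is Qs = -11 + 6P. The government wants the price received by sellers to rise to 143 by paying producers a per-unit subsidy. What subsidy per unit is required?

Required subsidy s = 74 per unit

At a seller price of 143, quantity supplied is -11 + 6·143 = 847.
Buyers absorb 847 only when they pay Pb with 943.6 − 1.4·Pb = 847, i.e. Pb = 69.
s = Ps − Pb = 143 − 69 = 74.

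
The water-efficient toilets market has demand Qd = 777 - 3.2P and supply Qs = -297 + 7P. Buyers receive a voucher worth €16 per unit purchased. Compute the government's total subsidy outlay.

Government cost = 387760/51

Pre-subsidy: 777 - 3.2P = -297 + 7P gives P* = 1790/17, Q* = 7481/17.
With the rebate, buyers effectively pay Pb = Ps − 16, where Ps is the price sellers receive.
Demand in terms of Ps becomes Qd = 777 − 3.2(Ps − 16) = 828.2 - 3.2Ps. Setting this equal to supply: 828.2 - 3.2Ps = -297 + 7Ps, so Ps = 5626/51.
Buyers pay Pb = 5626/51 − 16 = 4810/51; Q' = -297 + 7·(5626/51) = 24235/51.
Government outlay = subsidy × quantity = 16 × 24235/51 = 387760/51.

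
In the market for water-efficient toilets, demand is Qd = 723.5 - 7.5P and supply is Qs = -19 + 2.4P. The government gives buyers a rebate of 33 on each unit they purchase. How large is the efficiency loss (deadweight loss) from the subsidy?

Deadweight loss = 990

Pre-subsidy: 723.5 - 7.5P = -19 + 2.4P gives P* = 75, Q* = 161.
With the rebate, buyers effectively pay Pb = Ps − 33, where Ps is the price sellers receive.
Demand in terms of Ps becomes Qd = 723.5 − 7.5(Ps − 33) = 971 - 7.5Ps. Setting this equal to supply: 971 - 7.5Ps = -19 + 2.4Ps, so Ps = 100.
Buyers pay Pb = 100 − 33 = 67; Q' = -19 + 2.4·100 = 221.
The subsidy expands output by 221 − 161 = 60 past the efficient level; on those units the gap between marginal cost and willingness to pay runs from 0 up to 33.
DWL = ½ × 33 × 60 = 990.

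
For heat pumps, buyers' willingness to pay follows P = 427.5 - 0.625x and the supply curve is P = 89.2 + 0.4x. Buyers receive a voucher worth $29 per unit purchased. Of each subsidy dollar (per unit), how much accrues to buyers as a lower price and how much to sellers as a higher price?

Pre-subsidy: 427.5 - 0.625x = 89.2 + 0.4x gives x* = 13532/41 and P* = 9070/41.
With the rebate, buyers effectively pay Pb = Ps − 29, where Ps is the price sellers receive.
On the curves, Pb = 427.5 - 0.625x and Ps = 89.2 + 0.4x; the wedge Ps − Pb = 29 gives 89.2 + 0.4x − (427.5 - 0.625x) = 29, so x' = 14692/41.
Then Pb = 427.5 − 0.625·(14692/41) = 8345/41 and Ps = 89.2 + 0.4·(14692/41) = 9534/41.
Buyers' price falls by P* − Pb = 9070/41 − 8345/41 = 725/41; sellers' price rises by Ps − P* = 9534/41 − 9070/41 = 464/41.

Buyers gain 725/41 per unit; sellers gain 464/41 per unit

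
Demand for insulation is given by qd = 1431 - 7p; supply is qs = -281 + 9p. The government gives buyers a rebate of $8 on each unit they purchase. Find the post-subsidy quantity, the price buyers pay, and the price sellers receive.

Pre-subsidy: 1431 - 7p = -281 + 9p gives p* = 107, q* = 682.
With the rebate, buyers effectively pay pb = ps − 8, where ps is the price sellers receive.
Demand in terms of ps becomes qd = 1431 − 7(ps − 8) = 1487 - 7ps. Setting this equal to supply: 1487 - 7ps = -281 + 9ps, so ps = 110.5.
Buyers pay pb = 110.5 − 8 = 102.5; q' = -281 + 9·110.5 = 713.5.

q' = 713.5; buyers pay $102.5; sellers receive $110.5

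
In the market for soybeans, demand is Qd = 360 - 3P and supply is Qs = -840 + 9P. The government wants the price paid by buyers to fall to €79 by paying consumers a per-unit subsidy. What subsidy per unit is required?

Required subsidy s = €28 per unit

At a buyer price of 79, quantity demanded is 360 − 3·79 = 123.
Sellers supply 123 only when they receive Ps with -840 + 9·Ps = 123, i.e. Ps = 107.
s = Ps − Pb = 107 − 79 = 28.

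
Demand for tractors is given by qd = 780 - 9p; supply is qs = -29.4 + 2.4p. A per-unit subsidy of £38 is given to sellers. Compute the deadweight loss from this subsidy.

Pre-subsidy: 780 - 9p = -29.4 + 2.4p gives p* = 71, q* = 141.
With the subsidy, sellers receive ps = pb + 38 for each unit, where pb is the price buyers pay.
Supply in terms of pb becomes qs = -29.4 + 2.4(pb + 38) = 61.8 + 2.4pb. Setting this equal to demand: 780 - 9pb = 61.8 + 2.4pb, so pb = 63.
Sellers receive ps = 63 + 38 = 101; q' = 780 − 9·63 = 213.
The subsidy expands output by 213 − 141 = 72 past the efficient level; on those units the gap between marginal cost and willingness to pay runs from 0 up to 38.
DWL = ½ × 38 × 72 = 1368.

Deadweight loss = £1368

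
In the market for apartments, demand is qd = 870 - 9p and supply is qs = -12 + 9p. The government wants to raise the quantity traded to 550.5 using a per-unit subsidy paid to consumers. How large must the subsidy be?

At q = 550.5, invert demand for the buyer price: pb = (870 − 550.5)/9 = 35.5; invert supply for the seller price: ps = (550.5 − (-12))/9 = 62.5.
The subsidy must fill the gap: s = ps − pb = 62.5 − 35.5 = 27.

Required subsidy s = 27 per unit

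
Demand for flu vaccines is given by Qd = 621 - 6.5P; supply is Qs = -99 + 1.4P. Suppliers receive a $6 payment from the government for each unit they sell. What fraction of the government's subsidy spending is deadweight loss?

DWL / government spending = 91/935

Pre-subsidy: 621 - 6.5P = -99 + 1.4P gives P* = 7200/79, Q* = 2259/79.
With the subsidy, sellers receive Ps = Pb + 6 for each unit, where Pb is the price buyers pay.
Supply in terms of Pb becomes Qs = -99 + 1.4(Pb + 6) = -90.6 + 1.4Pb. Setting this equal to demand: 621 - 6.5Pb = -90.6 + 1.4Pb, so Pb = 7116/79.
Sellers receive Ps = 7116/79 + 6 = 7590/79; Q' = 621 − 6.5·(7116/79) = 2805/79.
ΔCS = ½(2259/79 + 2805/79)(7200/79 − 7116/79) = 212688/6241; ΔPS = ½(2259/79 + 2805/79)(7590/79 − 7200/79) = 987480/6241.
Government spending = 6 × 2805/79 = 16830/79.
DWL = ½ × 6 × (2805/79 − 2259/79) = 1638/79; fraction = (1638/79) / (16830/79) = 91/935.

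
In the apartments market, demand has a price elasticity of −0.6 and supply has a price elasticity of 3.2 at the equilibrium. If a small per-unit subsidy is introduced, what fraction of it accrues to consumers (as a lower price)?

Consumer share = 16/19

For a small subsidy around the equilibrium, the benefit split depends on the relative slopes, which at a point are proportional to the elasticities.
Buyer share = εs/(εs + |εd|) = 3.2/(3.2 + 0.6) = 16/19; seller share = |εd|/(εs + |εd|) = 3/19.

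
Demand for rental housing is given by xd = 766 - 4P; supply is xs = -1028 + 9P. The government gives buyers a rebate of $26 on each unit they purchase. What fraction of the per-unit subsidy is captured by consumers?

Pre-subsidy: 766 - 4P = -1028 + 9P gives P* = 138, x* = 214.
With the rebate, buyers effectively pay Pb = Ps − 26, where Ps is the price sellers receive.
Demand in terms of Ps becomes xd = 766 − 4(Ps − 26) = 870 - 4Ps. Setting this equal to supply: 870 - 4Ps = -1028 + 9Ps, so Ps = 146.
Buyers pay Pb = 146 − 26 = 120; x' = -1028 + 9·146 = 286.
Buyers' price falls by P* − Pb = 138 − 120 = 18; sellers' price rises by Ps − P* = 146 − 138 = 8.
So consumers capture 18/26 = 9/13 of each unit of subsidy.

Consumer share = 9/13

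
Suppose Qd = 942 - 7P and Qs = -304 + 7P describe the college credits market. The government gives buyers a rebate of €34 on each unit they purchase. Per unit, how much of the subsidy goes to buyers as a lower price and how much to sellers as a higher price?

Buyers gain €17 per unit; sellers gain €17 per unit

Pre-subsidy: 942 - 7P = -304 + 7P gives P* = 89, Q* = 319.
With the rebate, buyers effectively pay Pb = Ps − 34, where Ps is the price sellers receive.
Demand in terms of Ps becomes Qd = 942 − 7(Ps − 34) = 1180 - 7Ps. Setting this equal to supply: 1180 - 7Ps = -304 + 7Ps, so Ps = 106.
Buyers pay Pb = 106 − 34 = 72; Q' = -304 + 7·106 = 438.
Buyers' price falls by P* − Pb = 89 − 72 = 17; sellers' price rises by Ps − P* = 106 − 89 = 17.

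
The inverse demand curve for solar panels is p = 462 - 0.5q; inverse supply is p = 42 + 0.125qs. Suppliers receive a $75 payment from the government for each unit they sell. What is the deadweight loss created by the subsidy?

Pre-subsidy: 462 - 0.5q = 42 + 0.125q gives q* = 672 and p* = 126.
With the subsidy, sellers receive ps = pb + 75 for each unit, where pb is the price buyers pay.
On the curves, pb = 462 - 0.5q and ps = 42 + 0.125q; the wedge ps − pb = 75 gives 42 + 0.125q − (462 - 0.5q) = 75, so q' = 792.
Then pb = 462 − 0.5·792 = 66 and ps = 42 + 0.125·792 = 141.
The subsidy expands output by 792 − 672 = 120 past the efficient level; on those units the gap between marginal cost and willingness to pay runs from 0 up to 75.
DWL = ½ × 75 × 120 = 4500.

Deadweight loss = $4500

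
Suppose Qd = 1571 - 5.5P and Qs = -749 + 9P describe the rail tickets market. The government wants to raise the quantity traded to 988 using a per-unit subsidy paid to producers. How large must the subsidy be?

Required subsidy s = 87 per unit

At Q = 988, invert demand for the buyer price: Pb = (1571 − 988)/5.5 = 106; invert supply for the seller price: Ps = (988 − (-749))/9 = 193.
The subsidy must fill the gap: s = Ps − Pb = 193 − 106 = 87.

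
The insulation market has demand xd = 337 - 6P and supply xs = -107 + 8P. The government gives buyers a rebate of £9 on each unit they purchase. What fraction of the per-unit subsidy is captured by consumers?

Pre-subsidy: 337 - 6P = -107 + 8P gives P* = 222/7, x* = 1027/7.
With the rebate, buyers effectively pay Pb = Ps − 9, where Ps is the price sellers receive.
Demand in terms of Ps becomes xd = 337 − 6(Ps − 9) = 391 - 6Ps. Setting this equal to supply: 391 - 6Ps = -107 + 8Ps, so Ps = 249/7.
Buyers pay Pb = 249/7 − 9 = 186/7; x' = -107 + 8·(249/7) = 1243/7.
Buyers' price falls by P* − Pb = 222/7 − 186/7 = 36/7; sellers' price rises by Ps − P* = 249/7 − 222/7 = 27/7.
So consumers capture (36/7)/9 = 4/7 of each unit of subsidy.

Consumer share = 4/7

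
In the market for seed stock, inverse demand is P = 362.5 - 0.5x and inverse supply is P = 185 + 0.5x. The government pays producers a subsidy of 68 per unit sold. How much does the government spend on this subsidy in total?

Government cost = 16694

Pre-subsidy: 362.5 - 0.5x = 185 + 0.5x gives x* = 177.5 and P* = 273.75.
With the subsidy, sellers receive Ps = Pb + 68 for each unit, where Pb is the price buyers pay.
On the curves, Pb = 362.5 - 0.5x and Ps = 185 + 0.5x; the wedge Ps − Pb = 68 gives 185 + 0.5x − (362.5 - 0.5x) = 68, so x' = 245.5.
Then Pb = 362.5 − 0.5·245.5 = 239.75 and Ps = 185 + 0.5·245.5 = 307.75.
Government outlay = subsidy × quantity = 68 × 245.5 = 16694.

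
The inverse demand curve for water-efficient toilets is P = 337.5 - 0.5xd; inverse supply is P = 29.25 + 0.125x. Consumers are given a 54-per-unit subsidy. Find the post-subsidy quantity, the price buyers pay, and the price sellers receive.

Pre-subsidy: 337.5 - 0.5x = 29.25 + 0.125x gives x* = 493.2 and P* = 90.9.
With the rebate, buyers effectively pay Pb = Ps − 54, where Ps is the price sellers receive.
On the curves, Pb = 337.5 - 0.5x and Ps = 29.25 + 0.125x; the wedge Ps − Pb = 54 gives 29.25 + 0.125x − (337.5 - 0.5x) = 54, so x' = 579.6.
Then Pb = 337.5 − 0.5·579.6 = 47.7 and Ps = 29.25 + 0.125·579.6 = 101.7.

x' = 579.6; buyers pay 47.7; sellers receive 101.7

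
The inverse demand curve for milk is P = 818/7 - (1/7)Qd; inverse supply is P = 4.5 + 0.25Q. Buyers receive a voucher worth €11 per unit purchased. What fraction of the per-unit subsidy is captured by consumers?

Consumer share = 4/11

Pre-subsidy: 818/7 - (1/7)Q = 4.5 + 0.25Q gives Q* = 286 and P* = 76.
With the rebate, buyers effectively pay Pb = Ps − 11, where Ps is the price sellers receive.
On the curves, Pb = 818/7 - (1/7)Q and Ps = 4.5 + 0.25Q; the wedge Ps − Pb = 11 gives 4.5 + 0.25Q − (818/7 - (1/7)Q) = 11, so Q' = 314.
Then Pb = 818/7 − (1/7)·314 = 72 and Ps = 4.5 + 0.25·314 = 83.
Buyers' price falls by P* − Pb = 76 − 72 = 4; sellers' price rises by Ps − P* = 83 − 76 = 7.
So consumers capture 4/11 = 4/11 of each unit of subsidy.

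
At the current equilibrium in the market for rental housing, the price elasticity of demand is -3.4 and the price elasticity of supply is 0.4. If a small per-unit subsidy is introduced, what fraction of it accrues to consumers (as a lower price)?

Consumer share = 2/19

For a small subsidy around the equilibrium, the benefit split depends on the relative slopes, which at a point are proportional to the elasticities.
Buyer share = εs/(εs + |εd|) = 0.4/(0.4 + 3.4) = 2/19; seller share = |εd|/(εs + |εd|) = 17/19.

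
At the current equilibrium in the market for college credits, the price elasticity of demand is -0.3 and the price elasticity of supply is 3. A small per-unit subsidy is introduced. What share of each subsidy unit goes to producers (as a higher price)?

For a small subsidy around the equilibrium, the benefit split depends on the relative slopes, which at a point are proportional to the elasticities.
Buyer share = εs/(εs + |εd|) = 3/(3 + 0.3) = 10/11; seller share = |εd|/(εs + |εd|) = 1/11.
So producers capture 1/11 of the subsidy.

Producer share = 1/11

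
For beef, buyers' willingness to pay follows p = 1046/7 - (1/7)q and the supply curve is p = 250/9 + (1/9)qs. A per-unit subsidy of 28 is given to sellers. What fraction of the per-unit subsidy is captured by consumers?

Pre-subsidy: 1046/7 - (1/7)q = 250/9 + (1/9)q gives q* = 479 and p* = 81.
With the subsidy, sellers receive ps = pb + 28 for each unit, where pb is the price buyers pay.
On the curves, pb = 1046/7 - (1/7)q and ps = 250/9 + (1/9)q; the wedge ps − pb = 28 gives 250/9 + (1/9)q − (1046/7 - (1/7)q) = 28, so q' = 589.25.
Then pb = 1046/7 − (1/7)·589.25 = 65.25 and ps = 250/9 + (1/9)·589.25 = 93.25.
Buyers' price falls by p* − pb = 81 − 65.25 = 15.75; sellers' price rises by ps − p* = 93.25 − 81 = 12.25.
So consumers capture 15.75/28 = 0.5625 of each unit of subsidy.

Consumer share = 0.5625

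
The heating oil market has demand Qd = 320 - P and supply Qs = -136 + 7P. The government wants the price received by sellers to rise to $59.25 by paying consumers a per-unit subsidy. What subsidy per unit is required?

At a seller price of 59.25, quantity supplied is -136 + 7·59.25 = 278.75.
Buyers absorb 278.75 only when they pay Pb with 320 − 1·Pb = 278.75, i.e. Pb = 41.25.
s = Ps − Pb = 59.25 − 41.25 = 18.

Required subsidy s = $18 per unit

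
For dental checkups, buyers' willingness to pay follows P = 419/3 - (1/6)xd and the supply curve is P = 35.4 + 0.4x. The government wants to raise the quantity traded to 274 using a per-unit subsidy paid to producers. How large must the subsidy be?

At x = 274, from the demand curve buyers pay Pb = 419/3 − (1/6)·274 = 94; from the supply curve sellers need Ps = 35.4 + 0.4·274 = 145.
The subsidy must fill the gap: s = Ps − Pb = 145 − 94 = 51.

Required subsidy s = 51 per unit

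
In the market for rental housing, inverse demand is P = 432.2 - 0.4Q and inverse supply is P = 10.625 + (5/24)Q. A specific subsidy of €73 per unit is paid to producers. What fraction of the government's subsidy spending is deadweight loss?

Pre-subsidy: 432.2 - 0.4Q = 10.625 + (5/24)Q gives Q* = 693 and P* = 155.
With the subsidy, sellers receive Ps = Pb + 73 for each unit, where Pb is the price buyers pay.
On the curves, Pb = 432.2 - 0.4Q and Ps = 10.625 + (5/24)Q; the wedge Ps − Pb = 73 gives 10.625 + (5/24)Q − (432.2 - 0.4Q) = 73, so Q' = 813.
Then Pb = 432.2 − 0.4·813 = 107 and Ps = 10.625 + (5/24)·813 = 180.
ΔCS = ½(693 + 813)(155 − 107) = 36144; ΔPS = ½(693 + 813)(180 − 155) = 18825.
Government spending = 73 × 813 = 59349.
DWL = ½ × 73 × (813 − 693) = 4380; fraction = 4380 / 59349 = 20/271.

DWL / government spending = 20/271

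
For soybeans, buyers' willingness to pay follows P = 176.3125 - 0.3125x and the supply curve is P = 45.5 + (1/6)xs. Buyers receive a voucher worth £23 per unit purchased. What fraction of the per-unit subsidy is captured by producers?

Pre-subsidy: 176.3125 - 0.3125x = 45.5 + (1/6)x gives x* = 273 and P* = 91.
With the rebate, buyers effectively pay Pb = Ps − 23, where Ps is the price sellers receive.
On the curves, Pb = 176.3125 - 0.3125x and Ps = 45.5 + (1/6)x; the wedge Ps − Pb = 23 gives 45.5 + (1/6)x − (176.3125 - 0.3125x) = 23, so x' = 321.
Then Pb = 176.3125 − 0.3125·321 = 76 and Ps = 45.5 + (1/6)·321 = 99.
Buyers' price falls by P* − Pb = 91 − 76 = 15; sellers' price rises by Ps − P* = 99 − 91 = 8.
So producers capture 8/23 = 8/23 of each unit of subsidy.

Producer share = 8/23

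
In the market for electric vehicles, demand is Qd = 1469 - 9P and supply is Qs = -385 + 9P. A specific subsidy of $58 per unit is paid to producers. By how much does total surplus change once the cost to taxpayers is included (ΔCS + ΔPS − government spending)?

Net change in total surplus = -$7569

Pre-subsidy: 1469 - 9P = -385 + 9P gives P* = 103, Q* = 542.
With the subsidy, sellers receive Ps = Pb + 58 for each unit, where Pb is the price buyers pay.
Supply in terms of Pb becomes Qs = -385 + 9(Pb + 58) = 137 + 9Pb. Setting this equal to demand: 1469 - 9Pb = 137 + 9Pb, so Pb = 74.
Sellers receive Ps = 74 + 58 = 132; Q' = 1469 − 9·74 = 803.
ΔCS = ½(542 + 803)(103 − 74) = 19502.5; ΔPS = ½(542 + 803)(132 − 103) = 19502.5.
Government spending = 58 × 803 = 46574.
Net change = 19502.5 + 19502.5 − 46574 = -7569. The loss equals the DWL triangle ½·58·261.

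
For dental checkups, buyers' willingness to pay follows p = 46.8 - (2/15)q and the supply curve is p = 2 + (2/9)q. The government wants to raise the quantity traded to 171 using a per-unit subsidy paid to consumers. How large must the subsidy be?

At q = 171, from the demand curve buyers pay pb = 46.8 − (2/15)·171 = 24; from the supply curve sellers need ps = 2 + (2/9)·171 = 40.
The subsidy must fill the gap: s = ps − pb = 40 − 24 = 16.

Required subsidy s = 16 per unit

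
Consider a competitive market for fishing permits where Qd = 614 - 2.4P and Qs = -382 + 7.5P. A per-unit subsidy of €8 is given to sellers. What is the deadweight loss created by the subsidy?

Deadweight loss = 640/11

Pre-subsidy: 614 - 2.4P = -382 + 7.5P gives P* = 3320/33, Q* = 4098/11.
With the subsidy, sellers receive Ps = Pb + 8 for each unit, where Pb is the price buyers pay.
Supply in terms of Pb becomes Qs = -382 + 7.5(Pb + 8) = -322 + 7.5Pb. Setting this equal to demand: 614 - 2.4Pb = -322 + 7.5Pb, so Pb = 1040/11.
Sellers receive Ps = 1040/11 + 8 = 1128/11; Q' = 614 − 2.4·(1040/11) = 4258/11.
The subsidy expands output by 4258/11 − 4098/11 = 160/11 past the efficient level; on those units the gap between marginal cost and willingness to pay runs from 0 up to 8.
DWL = ½ × 8 × 160/11 = 640/11.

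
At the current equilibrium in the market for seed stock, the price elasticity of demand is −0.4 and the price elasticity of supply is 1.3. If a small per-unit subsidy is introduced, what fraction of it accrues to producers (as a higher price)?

Producer share = 4/17

For a small subsidy around the equilibrium, the benefit split depends on the relative slopes, which at a point are proportional to the elasticities.
Buyer share = εs/(εs + |εd|) = 1.3/(1.3 + 0.4) = 13/17; seller share = |εd|/(εs + |εd|) = 4/17.
So producers capture 4/17 of the subsidy.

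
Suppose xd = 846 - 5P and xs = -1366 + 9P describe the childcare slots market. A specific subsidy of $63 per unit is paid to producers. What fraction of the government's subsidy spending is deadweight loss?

DWL / government spending = 405/1034

Pre-subsidy: 846 - 5P = -1366 + 9P gives P* = 158, x* = 56.
With the subsidy, sellers receive Ps = Pb + 63 for each unit, where Pb is the price buyers pay.
Supply in terms of Pb becomes xs = -1366 + 9(Pb + 63) = -799 + 9Pb. Setting this equal to demand: 846 - 5Pb = -799 + 9Pb, so Pb = 117.5.
Sellers receive Ps = 117.5 + 63 = 180.5; x' = 846 − 5·117.5 = 258.5.
ΔCS = ½(56 + 258.5)(158 − 117.5) = 6368.625; ΔPS = ½(56 + 258.5)(180.5 − 158) = 3538.125.
Government spending = 63 × 258.5 = 16285.5.
DWL = ½ × 63 × (258.5 − 56) = 6378.75; fraction = 6378.75 / 16285.5 = 405/1034.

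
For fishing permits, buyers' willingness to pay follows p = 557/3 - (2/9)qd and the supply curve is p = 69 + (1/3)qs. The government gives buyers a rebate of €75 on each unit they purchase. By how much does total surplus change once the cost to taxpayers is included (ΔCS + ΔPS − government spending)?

Pre-subsidy: 557/3 - (2/9)q = 69 + (1/3)q gives q* = 210 and p* = 139.
With the rebate, buyers effectively pay pb = ps − 75, where ps is the price sellers receive.
On the curves, pb = 557/3 - (2/9)q and ps = 69 + (1/3)q; the wedge ps − pb = 75 gives 69 + (1/3)q − (557/3 - (2/9)q) = 75, so q' = 345.
Then pb = 557/3 − (2/9)·345 = 109 and ps = 69 + (1/3)·345 = 184.
ΔCS = ½(210 + 345)(139 − 109) = 8325; ΔPS = ½(210 + 345)(184 − 139) = 12487.5.
Government spending = 75 × 345 = 25875.
Net change = 8325 + 12487.5 − 25875 = -5062.5. The loss equals the DWL triangle ½·75·135.

Net change in total surplus = -€5062.5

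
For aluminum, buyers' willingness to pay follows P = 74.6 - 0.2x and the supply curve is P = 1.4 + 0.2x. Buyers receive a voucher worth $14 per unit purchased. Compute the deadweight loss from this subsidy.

Deadweight loss = $245

Pre-subsidy: 74.6 - 0.2x = 1.4 + 0.2x gives x* = 183 and P* = 38.
With the rebate, buyers effectively pay Pb = Ps − 14, where Ps is the price sellers receive.
On the curves, Pb = 74.6 - 0.2x and Ps = 1.4 + 0.2x; the wedge Ps − Pb = 14 gives 1.4 + 0.2x − (74.6 - 0.2x) = 14, so x' = 218.
Then Pb = 74.6 − 0.2·218 = 31 and Ps = 1.4 + 0.2·218 = 45.
The subsidy expands output by 218 − 183 = 35 past the efficient level; on those units the gap between marginal cost and willingness to pay runs from 0 up to 14.
DWL = ½ × 14 × 35 = 245.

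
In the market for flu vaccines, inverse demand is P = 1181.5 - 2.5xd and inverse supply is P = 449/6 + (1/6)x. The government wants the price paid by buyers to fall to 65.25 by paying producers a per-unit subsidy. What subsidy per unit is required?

Required subsidy s = 84 per unit

At a buyer price of 65.25, quantity demanded is 472.6 − 0.4·65.25 = 446.5.
Sellers supply 446.5 only when they receive Ps = 449/6 + (1/6)·446.5 = 149.25.
s = Ps − Pb = 149.25 − 65.25 = 84.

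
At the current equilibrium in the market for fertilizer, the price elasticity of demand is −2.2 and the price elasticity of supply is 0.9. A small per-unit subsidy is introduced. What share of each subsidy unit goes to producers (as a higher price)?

Producer share = 22/31

For a small subsidy around the equilibrium, the benefit split depends on the relative slopes, which at a point are proportional to the elasticities.
Buyer share = εs/(εs + |εd|) = 0.9/(0.9 + 2.2) = 9/31; seller share = |εd|/(εs + |εd|) = 22/31.
So producers capture 22/31 of the subsidy.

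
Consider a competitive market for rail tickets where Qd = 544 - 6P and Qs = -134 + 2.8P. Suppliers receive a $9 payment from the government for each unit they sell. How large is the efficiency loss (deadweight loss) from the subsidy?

Pre-subsidy: 544 - 6P = -134 + 2.8P gives P* = 1695/22, Q* = 899/11.
With the subsidy, sellers receive Ps = Pb + 9 for each unit, where Pb is the price buyers pay.
Supply in terms of Pb becomes Qs = -134 + 2.8(Pb + 9) = -108.8 + 2.8Pb. Setting this equal to demand: 544 - 6Pb = -108.8 + 2.8Pb, so Pb = 816/11.
Sellers receive Ps = 816/11 + 9 = 915/11; Q' = 544 − 6·(816/11) = 1088/11.
The subsidy expands output by 1088/11 − 899/11 = 189/11 past the efficient level; on those units the gap between marginal cost and willingness to pay runs from 0 up to 9.
DWL = ½ × 9 × 189/11 = 1701/22.

Deadweight loss = 1701/22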